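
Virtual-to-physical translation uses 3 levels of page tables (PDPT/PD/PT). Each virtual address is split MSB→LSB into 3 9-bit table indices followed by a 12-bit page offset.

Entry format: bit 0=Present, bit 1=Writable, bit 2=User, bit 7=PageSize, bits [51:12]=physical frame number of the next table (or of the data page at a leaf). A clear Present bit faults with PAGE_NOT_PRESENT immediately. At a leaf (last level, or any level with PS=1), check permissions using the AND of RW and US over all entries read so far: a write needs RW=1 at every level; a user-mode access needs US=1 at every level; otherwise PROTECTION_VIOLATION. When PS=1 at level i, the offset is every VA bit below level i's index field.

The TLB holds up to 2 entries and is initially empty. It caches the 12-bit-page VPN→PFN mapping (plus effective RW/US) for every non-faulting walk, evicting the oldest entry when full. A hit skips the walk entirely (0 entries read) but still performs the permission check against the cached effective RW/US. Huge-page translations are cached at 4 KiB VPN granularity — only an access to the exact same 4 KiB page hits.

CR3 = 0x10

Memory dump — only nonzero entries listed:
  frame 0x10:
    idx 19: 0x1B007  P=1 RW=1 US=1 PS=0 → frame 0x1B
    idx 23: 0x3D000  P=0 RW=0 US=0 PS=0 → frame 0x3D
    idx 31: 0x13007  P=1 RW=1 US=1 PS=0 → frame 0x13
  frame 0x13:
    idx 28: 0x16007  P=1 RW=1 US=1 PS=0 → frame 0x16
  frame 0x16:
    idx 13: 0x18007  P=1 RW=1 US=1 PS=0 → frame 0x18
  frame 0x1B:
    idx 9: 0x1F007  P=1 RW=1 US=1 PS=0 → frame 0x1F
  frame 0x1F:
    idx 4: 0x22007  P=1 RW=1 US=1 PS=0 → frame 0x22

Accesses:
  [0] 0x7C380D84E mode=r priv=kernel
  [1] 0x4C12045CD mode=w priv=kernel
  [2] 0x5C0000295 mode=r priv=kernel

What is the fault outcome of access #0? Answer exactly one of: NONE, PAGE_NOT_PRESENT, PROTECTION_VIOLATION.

Per-access translation:
#0 VA=0x7C380D84E (r,kernel):
  [0] read 0x10 idx=31: raw=0x13007 flags P=1 W=1 U=1 S=0
  [1] read 0x13 idx=28: raw=0x16007 flags P=1 W=1 U=1 S=0
  [2] read 0x16 idx=13: raw=0x18007 flags P=1 W=1 U=1 S=0
  → PA=0x1884E  (3 entries read)
#1 VA=0x4C12045CD (w,kernel):
  [0] read 0x10 idx=19: raw=0x1B007 flags P=1 W=1 U=1 S=0
  [1] read 0x1B idx=9: raw=0x1F007 flags P=1 W=1 U=1 S=0
  [2] read 0x1F idx=4: raw=0x22007 flags P=1 W=1 U=1 S=0
  → PA=0x225CD  (3 entries read)
#2 VA=0x5C0000295 (r,kernel):
  [0] read 0x10 idx=23: raw=0x3D000 flags P=0 W=0 U=0 S=0
  → PAGE_NOT_PRESENT  (1 entries read)

Access #0 fault: NONE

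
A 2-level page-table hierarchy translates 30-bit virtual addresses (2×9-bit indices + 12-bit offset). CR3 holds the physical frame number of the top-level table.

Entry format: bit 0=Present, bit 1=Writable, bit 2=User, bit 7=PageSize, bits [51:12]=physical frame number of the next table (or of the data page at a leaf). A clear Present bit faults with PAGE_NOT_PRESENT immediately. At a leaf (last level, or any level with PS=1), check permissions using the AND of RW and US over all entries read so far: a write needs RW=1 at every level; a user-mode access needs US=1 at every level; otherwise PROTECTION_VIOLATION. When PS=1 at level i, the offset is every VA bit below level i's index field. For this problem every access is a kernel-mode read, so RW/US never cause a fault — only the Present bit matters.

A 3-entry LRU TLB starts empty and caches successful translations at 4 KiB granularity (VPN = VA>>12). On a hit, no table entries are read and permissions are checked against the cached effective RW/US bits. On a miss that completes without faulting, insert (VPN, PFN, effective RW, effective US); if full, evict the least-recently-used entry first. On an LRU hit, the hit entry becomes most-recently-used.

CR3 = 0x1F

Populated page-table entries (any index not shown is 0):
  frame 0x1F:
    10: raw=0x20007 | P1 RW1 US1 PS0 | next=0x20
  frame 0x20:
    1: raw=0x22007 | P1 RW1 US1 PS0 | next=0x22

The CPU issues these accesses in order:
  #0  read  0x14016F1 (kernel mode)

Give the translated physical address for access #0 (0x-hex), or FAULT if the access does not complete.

Per-access translation:
#0 VA=0x14016F1 (r,kernel):
  lvl0: tbl 0x1F, slot 10 ⇒ 0x20007 (P1/RW1/US1/PS0)
  lvl1: tbl 0x20, slot 1 ⇒ 0x22007 (P1/RW1/US1/PS0)
  → PA=0x226F1  (2 entries read)

Access #0 PA: 0x226F1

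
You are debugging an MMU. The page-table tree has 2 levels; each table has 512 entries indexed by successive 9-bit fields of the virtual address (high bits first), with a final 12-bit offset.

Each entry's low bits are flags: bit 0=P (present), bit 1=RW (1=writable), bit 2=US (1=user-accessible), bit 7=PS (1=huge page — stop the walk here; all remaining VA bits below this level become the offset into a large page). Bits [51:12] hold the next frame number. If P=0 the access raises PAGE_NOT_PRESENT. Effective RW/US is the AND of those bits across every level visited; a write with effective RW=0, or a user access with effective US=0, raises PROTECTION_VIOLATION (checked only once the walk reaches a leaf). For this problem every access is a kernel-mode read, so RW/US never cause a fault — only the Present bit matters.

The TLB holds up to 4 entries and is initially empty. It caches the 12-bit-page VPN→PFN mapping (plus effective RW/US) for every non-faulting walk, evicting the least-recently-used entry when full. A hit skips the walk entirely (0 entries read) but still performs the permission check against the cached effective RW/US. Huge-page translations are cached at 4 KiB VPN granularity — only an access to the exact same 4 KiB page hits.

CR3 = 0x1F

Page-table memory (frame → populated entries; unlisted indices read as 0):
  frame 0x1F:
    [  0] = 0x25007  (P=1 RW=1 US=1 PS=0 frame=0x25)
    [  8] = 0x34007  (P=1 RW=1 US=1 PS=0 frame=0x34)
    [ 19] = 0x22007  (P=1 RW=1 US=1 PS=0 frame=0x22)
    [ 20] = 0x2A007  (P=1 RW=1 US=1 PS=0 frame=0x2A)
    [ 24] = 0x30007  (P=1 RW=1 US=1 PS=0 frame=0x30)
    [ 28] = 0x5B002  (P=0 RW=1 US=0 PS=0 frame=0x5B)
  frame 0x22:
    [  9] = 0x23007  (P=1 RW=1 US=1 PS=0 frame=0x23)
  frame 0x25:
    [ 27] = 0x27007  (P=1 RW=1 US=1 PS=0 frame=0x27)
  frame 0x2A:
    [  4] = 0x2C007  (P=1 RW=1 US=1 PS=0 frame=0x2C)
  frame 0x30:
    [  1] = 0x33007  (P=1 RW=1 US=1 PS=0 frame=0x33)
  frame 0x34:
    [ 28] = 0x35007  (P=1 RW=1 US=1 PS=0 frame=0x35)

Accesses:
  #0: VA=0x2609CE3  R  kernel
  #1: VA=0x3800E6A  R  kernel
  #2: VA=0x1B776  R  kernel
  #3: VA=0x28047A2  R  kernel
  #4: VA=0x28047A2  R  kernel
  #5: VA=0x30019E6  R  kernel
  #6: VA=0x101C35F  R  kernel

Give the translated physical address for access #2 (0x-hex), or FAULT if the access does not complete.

Per-access translation:
#0 VA=0x2609CE3 (r,kernel):
  L0 @0x1F[19] → 0x22007  P=1,RW=1,US=1,PS=0
  L1 @0x22[9] → 0x23007  P=1,RW=1,US=1,PS=0
  ✓ 0x23CE3  — 2 lookups
#1 VA=0x3800E6A (r,kernel):
  L0 @0x1F[28] → 0x5B002  P=0,RW=1,US=0,PS=0
  → PAGE_NOT_PRESENT  (1 entries read)
#2 VA=0x1B776 (r,kernel):
  L0 @0x1F[0] → 0x25007  P=1,RW=1,US=1,PS=0
  L1 @0x25[27] → 0x27007  P=1,RW=1,US=1,PS=0
  ✓ 0x27776  — 2 lookups
#3 VA=0x28047A2 (r,kernel):
  L0 @0x1F[20] → 0x2A007  P=1,RW=1,US=1,PS=0
  L1 @0x2A[4] → 0x2C007  P=1,RW=1,US=1,PS=0
  ✓ 0x2C7A2  — 2 lookups
#4 VA=0x28047A2 (r,kernel):
  TLB hit vpn=0x2804 → PA=0x2C7A2
#5 VA=0x30019E6 (r,kernel):
  L0 @0x1F[24] → 0x30007  P=1,RW=1,US=1,PS=0
  L1 @0x30[1] → 0x33007  P=1,RW=1,US=1,PS=0
  ✓ 0x339E6  — 2 lookups
#6 VA=0x101C35F (r,kernel):
  L0 @0x1F[8] → 0x34007  P=1,RW=1,US=1,PS=0
  L1 @0x34[28] → 0x35007  P=1,RW=1,US=1,PS=0
  ✓ 0x3535F  — 2 lookups

Access #2 PA: 0x27776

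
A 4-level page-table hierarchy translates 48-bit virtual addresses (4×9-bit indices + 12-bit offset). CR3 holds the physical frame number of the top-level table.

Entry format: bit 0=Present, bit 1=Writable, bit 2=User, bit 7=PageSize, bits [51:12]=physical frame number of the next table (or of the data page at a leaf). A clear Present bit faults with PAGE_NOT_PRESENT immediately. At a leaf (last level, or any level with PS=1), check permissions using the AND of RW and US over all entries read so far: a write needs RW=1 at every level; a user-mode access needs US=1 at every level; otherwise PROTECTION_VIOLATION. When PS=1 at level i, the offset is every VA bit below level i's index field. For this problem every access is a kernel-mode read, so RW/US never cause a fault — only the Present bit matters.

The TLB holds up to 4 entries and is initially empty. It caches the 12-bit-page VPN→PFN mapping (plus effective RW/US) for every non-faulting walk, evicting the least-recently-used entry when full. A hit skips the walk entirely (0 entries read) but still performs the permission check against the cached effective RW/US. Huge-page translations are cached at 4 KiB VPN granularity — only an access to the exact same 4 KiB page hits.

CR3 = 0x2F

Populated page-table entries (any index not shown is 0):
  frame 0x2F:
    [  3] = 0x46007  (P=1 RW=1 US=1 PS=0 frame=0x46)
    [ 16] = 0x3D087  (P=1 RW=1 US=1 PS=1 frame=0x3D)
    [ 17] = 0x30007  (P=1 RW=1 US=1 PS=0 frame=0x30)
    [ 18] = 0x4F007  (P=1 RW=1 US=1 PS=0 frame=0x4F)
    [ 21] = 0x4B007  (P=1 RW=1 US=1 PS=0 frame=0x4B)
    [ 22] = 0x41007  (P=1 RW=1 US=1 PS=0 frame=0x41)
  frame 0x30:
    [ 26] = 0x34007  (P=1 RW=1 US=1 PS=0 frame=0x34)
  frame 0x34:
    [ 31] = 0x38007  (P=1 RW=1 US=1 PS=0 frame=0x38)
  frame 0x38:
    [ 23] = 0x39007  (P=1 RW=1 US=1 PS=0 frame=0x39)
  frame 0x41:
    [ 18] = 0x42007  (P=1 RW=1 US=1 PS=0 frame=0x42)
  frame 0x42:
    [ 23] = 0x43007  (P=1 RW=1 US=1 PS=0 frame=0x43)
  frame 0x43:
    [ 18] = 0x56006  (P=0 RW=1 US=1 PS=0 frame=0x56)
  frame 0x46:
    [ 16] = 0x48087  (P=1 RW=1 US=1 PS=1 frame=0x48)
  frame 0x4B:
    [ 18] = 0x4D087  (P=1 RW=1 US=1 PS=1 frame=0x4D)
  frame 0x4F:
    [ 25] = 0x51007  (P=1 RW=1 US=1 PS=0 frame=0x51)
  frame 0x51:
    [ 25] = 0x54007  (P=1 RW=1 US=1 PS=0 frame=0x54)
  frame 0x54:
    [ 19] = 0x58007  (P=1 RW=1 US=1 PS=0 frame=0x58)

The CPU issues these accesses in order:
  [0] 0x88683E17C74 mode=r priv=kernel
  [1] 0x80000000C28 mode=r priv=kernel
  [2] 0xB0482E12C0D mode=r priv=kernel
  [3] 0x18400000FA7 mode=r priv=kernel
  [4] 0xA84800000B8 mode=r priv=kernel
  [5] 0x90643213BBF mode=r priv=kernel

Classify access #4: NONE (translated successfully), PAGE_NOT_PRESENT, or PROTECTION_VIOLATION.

Walk each access:
#0 VA=0x88683E17C74 (r,kernel):
  L0 @0x2F[17] → 0x30007  P=1,RW=1,US=1,PS=0
  L1 @0x30[26] → 0x34007  P=1,RW=1,US=1,PS=0
  L2 @0x34[31] → 0x38007  P=1,RW=1,US=1,PS=0
  L3 @0x38[23] → 0x39007  P=1,RW=1,US=1,PS=0
  ⇒ phys 0x39C74  [4 reads]
#1 VA=0x80000000C28 (r,kernel):
  L0 @0x2F[16] → 0x3D087  P=1,RW=1,US=1,PS=1
  ⇒ phys 0x3DC28 (huge @L0)  [1 reads]
#2 VA=0xB0482E12C0D (r,kernel):
  L0 @0x2F[22] → 0x41007  P=1,RW=1,US=1,PS=0
  L1 @0x41[18] → 0x42007  P=1,RW=1,US=1,PS=0
  L2 @0x42[23] → 0x43007  P=1,RW=1,US=1,PS=0
  L3 @0x43[18] → 0x56006  P=0,RW=1,US=1,PS=0
  → PAGE_NOT_PRESENT  (4 entries read)
#3 VA=0x18400000FA7 (r,kernel):
  L0 @0x2F[3] → 0x46007  P=1,RW=1,US=1,PS=0
  L1 @0x46[16] → 0x48087  P=1,RW=1,US=1,PS=1
  ⇒ phys 0x48FA7 (huge @L1)  [2 reads]
#4 VA=0xA84800000B8 (r,kernel):
  L0 @0x2F[21] → 0x4B007  P=1,RW=1,US=1,PS=0
  L1 @0x4B[18] → 0x4D087  P=1,RW=1,US=1,PS=1
  ⇒ phys 0x4D0B8 (huge @L1)  [2 reads]
#5 VA=0x90643213BBF (r,kernel):
  L0 @0x2F[18] → 0x4F007  P=1,RW=1,US=1,PS=0
  L1 @0x4F[25] → 0x51007  P=1,RW=1,US=1,PS=0
  L2 @0x51[25] → 0x54007  P=1,RW=1,US=1,PS=0
  L3 @0x54[19] → 0x58007  P=1,RW=1,US=1,PS=0
  ⇒ phys 0x58BBF  [4 reads]

Access #4 fault: NONE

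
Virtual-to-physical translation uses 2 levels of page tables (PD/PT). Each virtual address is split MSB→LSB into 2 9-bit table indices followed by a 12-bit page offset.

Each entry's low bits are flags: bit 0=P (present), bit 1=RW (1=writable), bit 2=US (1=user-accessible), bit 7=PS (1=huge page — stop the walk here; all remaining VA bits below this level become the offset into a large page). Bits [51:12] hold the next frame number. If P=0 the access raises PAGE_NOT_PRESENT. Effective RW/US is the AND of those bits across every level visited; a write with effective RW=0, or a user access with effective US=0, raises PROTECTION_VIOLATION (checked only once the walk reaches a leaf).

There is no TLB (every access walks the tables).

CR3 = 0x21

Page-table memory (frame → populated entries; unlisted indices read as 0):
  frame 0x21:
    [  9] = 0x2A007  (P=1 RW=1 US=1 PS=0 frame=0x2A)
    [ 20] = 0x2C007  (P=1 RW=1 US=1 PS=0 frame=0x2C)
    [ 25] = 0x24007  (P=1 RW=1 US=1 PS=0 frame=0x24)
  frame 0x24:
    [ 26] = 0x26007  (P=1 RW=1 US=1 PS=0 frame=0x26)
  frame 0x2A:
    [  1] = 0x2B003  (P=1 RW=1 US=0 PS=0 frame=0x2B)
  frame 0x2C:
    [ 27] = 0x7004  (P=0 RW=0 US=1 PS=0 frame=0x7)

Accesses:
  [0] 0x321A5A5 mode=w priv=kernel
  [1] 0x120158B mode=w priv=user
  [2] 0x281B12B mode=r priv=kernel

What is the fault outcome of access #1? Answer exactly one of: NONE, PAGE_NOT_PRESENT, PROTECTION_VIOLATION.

Trace:
#0 VA=0x321A5A5 (w,kernel):
  L0: frame=0x21 idx=25 entry=0x24007 [P=1 RW=1 US=1 PS=0]
  L1: frame=0x24 idx=26 entry=0x26007 [P=1 RW=1 US=1 PS=0]
  → PA=0x265A5  (2 entries read)
#1 VA=0x120158B (w,user):
  L0: frame=0x21 idx=9 entry=0x2A007 [P=1 RW=1 US=1 PS=0]
  L1: frame=0x2A idx=1 entry=0x2B003 [P=1 RW=1 US=0 PS=0]
  ✗ PROTECTION_VIOLATION  [2 reads]
#2 VA=0x281B12B (r,kernel):
  L0: frame=0x21 idx=20 entry=0x2C007 [P=1 RW=1 US=1 PS=0]
  L1: frame=0x2C idx=27 entry=0x7004 [P=0 RW=0 US=1 PS=0]
  ✗ PAGE_NOT_PRESENT  [2 reads]

Access #1 fault: PROTECTION_VIOLATION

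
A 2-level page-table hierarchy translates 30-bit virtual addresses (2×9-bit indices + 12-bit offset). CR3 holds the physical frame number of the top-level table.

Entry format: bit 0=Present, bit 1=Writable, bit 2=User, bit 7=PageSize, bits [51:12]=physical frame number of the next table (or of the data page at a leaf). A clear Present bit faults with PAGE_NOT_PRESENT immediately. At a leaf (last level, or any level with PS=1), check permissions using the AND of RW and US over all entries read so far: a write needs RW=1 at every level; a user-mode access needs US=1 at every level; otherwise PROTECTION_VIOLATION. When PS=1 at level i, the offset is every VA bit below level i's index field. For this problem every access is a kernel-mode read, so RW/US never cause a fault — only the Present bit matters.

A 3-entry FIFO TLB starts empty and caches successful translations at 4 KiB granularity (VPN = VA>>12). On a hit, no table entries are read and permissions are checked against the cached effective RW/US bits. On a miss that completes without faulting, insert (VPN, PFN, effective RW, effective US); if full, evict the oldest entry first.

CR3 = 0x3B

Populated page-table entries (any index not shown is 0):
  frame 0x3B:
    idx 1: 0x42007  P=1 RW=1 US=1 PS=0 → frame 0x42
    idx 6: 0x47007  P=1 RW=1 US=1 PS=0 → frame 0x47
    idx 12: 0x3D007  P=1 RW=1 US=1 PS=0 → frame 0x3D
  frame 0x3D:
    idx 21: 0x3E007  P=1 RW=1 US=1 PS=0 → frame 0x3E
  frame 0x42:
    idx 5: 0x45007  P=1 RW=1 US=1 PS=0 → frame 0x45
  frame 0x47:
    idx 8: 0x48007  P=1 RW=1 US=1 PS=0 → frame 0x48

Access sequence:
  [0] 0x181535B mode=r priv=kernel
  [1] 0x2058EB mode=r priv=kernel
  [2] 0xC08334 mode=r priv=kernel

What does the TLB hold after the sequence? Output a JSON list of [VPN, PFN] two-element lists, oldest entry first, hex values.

Walk each access:
#0 VA=0x181535B (r,kernel):
  [0] read 0x3B idx=12: raw=0x3D007 flags P=1 W=1 U=1 S=0
  [1] read 0x3D idx=21: raw=0x3E007 flags P=1 W=1 U=1 S=0
  ⇒ phys 0x3E35B  [2 reads]
#1 VA=0x2058EB (r,kernel):
  [0] read 0x3B idx=1: raw=0x42007 flags P=1 W=1 U=1 S=0
  [1] read 0x42 idx=5: raw=0x45007 flags P=1 W=1 U=1 S=0
  ⇒ phys 0x458EB  [2 reads]
#2 VA=0xC08334 (r,kernel):
  [0] read 0x3B idx=6: raw=0x47007 flags P=1 W=1 U=1 S=0
  [1] read 0x47 idx=8: raw=0x48007 flags P=1 W=1 U=1 S=0
  ⇒ phys 0x48334  [2 reads]

TLB: [["0x1815", "0x3E"], ["0x205", "0x45"], ["0xC08", "0x48"]]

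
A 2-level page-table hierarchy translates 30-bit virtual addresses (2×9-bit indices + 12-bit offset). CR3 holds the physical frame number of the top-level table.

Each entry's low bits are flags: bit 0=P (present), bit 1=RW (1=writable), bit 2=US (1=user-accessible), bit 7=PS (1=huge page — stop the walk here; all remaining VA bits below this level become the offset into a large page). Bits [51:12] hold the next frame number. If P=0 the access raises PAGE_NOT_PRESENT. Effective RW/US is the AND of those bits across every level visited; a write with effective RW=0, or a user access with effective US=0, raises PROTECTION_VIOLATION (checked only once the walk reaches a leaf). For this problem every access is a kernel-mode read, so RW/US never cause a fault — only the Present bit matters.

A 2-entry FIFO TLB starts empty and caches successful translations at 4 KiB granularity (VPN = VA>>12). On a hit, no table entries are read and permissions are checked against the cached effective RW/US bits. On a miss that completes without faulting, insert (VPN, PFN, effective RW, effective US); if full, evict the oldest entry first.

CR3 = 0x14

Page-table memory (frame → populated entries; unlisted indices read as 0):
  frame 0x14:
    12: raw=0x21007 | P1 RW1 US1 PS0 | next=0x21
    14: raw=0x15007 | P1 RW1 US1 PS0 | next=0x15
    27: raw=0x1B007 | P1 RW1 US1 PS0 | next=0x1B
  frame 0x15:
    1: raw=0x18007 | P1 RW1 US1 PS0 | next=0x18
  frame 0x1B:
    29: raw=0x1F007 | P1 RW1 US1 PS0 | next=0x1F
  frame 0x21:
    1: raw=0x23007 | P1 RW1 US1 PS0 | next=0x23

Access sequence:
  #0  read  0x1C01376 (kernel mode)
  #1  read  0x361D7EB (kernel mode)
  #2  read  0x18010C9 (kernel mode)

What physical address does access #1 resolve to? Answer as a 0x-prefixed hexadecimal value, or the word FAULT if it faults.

Walk each access:
#0 VA=0x1C01376 (r,kernel):
  L0 @0x14[14] → 0x15007  P=1,RW=1,US=1,PS=0
  L1 @0x15[1] → 0x18007  P=1,RW=1,US=1,PS=0
  ✓ 0x18376  — 2 lookups
#1 VA=0x361D7EB (r,kernel):
  L0 @0x14[27] → 0x1B007  P=1,RW=1,US=1,PS=0
  L1 @0x1B[29] → 0x1F007  P=1,RW=1,US=1,PS=0
  ✓ 0x1F7EB  — 2 lookups
#2 VA=0x18010C9 (r,kernel):
  L0 @0x14[12] → 0x21007  P=1,RW=1,US=1,PS=0
  L1 @0x21[1] → 0x23007  P=1,RW=1,US=1,PS=0
  ✓ 0x230C9  — 2 lookups

Access #1 PA: 0x1F7EB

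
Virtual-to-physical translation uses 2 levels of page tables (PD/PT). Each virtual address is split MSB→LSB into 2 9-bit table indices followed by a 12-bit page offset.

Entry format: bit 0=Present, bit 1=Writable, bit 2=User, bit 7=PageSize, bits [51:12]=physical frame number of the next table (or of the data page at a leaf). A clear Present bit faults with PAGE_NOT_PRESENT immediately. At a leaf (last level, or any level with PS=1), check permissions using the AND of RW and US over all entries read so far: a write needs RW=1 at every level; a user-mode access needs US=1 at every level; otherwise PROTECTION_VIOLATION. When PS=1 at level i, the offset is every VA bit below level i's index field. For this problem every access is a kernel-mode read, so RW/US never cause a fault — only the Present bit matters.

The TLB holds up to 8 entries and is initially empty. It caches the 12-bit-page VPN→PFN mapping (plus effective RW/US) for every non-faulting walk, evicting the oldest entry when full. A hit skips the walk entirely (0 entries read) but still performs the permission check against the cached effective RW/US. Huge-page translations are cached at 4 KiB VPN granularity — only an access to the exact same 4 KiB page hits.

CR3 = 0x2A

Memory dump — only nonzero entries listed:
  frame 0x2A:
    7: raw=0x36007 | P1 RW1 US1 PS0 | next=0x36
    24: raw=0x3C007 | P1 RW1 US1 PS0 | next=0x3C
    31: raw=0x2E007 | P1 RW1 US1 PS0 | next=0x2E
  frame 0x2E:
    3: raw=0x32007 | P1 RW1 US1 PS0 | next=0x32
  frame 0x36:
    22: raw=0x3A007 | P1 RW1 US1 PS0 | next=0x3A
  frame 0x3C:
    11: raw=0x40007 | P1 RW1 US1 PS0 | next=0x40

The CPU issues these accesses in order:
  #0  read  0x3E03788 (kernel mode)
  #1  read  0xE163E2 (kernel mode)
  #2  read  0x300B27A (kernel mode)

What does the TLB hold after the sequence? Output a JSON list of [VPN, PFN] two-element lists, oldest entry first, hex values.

Walk each access:
#0 VA=0x3E03788 (r,kernel):
  L0: frame=0x2A idx=31 entry=0x2E007 [P=1 RW=1 US=1 PS=0]
  L1: frame=0x2E idx=3 entry=0x32007 [P=1 RW=1 US=1 PS=0]
  → PA=0x32788  (2 entries read)
#1 VA=0xE163E2 (r,kernel):
  L0: frame=0x2A idx=7 entry=0x36007 [P=1 RW=1 US=1 PS=0]
  L1: frame=0x36 idx=22 entry=0x3A007 [P=1 RW=1 US=1 PS=0]
  → PA=0x3A3E2  (2 entries read)
#2 VA=0x300B27A (r,kernel):
  L0: frame=0x2A idx=24 entry=0x3C007 [P=1 RW=1 US=1 PS=0]
  L1: frame=0x3C idx=11 entry=0x40007 [P=1 RW=1 US=1 PS=0]
  → PA=0x4027A  (2 entries read)

TLB: [["0x3E03", "0x32"], ["0xE16", "0x3A"], ["0x300B", "0x40"]]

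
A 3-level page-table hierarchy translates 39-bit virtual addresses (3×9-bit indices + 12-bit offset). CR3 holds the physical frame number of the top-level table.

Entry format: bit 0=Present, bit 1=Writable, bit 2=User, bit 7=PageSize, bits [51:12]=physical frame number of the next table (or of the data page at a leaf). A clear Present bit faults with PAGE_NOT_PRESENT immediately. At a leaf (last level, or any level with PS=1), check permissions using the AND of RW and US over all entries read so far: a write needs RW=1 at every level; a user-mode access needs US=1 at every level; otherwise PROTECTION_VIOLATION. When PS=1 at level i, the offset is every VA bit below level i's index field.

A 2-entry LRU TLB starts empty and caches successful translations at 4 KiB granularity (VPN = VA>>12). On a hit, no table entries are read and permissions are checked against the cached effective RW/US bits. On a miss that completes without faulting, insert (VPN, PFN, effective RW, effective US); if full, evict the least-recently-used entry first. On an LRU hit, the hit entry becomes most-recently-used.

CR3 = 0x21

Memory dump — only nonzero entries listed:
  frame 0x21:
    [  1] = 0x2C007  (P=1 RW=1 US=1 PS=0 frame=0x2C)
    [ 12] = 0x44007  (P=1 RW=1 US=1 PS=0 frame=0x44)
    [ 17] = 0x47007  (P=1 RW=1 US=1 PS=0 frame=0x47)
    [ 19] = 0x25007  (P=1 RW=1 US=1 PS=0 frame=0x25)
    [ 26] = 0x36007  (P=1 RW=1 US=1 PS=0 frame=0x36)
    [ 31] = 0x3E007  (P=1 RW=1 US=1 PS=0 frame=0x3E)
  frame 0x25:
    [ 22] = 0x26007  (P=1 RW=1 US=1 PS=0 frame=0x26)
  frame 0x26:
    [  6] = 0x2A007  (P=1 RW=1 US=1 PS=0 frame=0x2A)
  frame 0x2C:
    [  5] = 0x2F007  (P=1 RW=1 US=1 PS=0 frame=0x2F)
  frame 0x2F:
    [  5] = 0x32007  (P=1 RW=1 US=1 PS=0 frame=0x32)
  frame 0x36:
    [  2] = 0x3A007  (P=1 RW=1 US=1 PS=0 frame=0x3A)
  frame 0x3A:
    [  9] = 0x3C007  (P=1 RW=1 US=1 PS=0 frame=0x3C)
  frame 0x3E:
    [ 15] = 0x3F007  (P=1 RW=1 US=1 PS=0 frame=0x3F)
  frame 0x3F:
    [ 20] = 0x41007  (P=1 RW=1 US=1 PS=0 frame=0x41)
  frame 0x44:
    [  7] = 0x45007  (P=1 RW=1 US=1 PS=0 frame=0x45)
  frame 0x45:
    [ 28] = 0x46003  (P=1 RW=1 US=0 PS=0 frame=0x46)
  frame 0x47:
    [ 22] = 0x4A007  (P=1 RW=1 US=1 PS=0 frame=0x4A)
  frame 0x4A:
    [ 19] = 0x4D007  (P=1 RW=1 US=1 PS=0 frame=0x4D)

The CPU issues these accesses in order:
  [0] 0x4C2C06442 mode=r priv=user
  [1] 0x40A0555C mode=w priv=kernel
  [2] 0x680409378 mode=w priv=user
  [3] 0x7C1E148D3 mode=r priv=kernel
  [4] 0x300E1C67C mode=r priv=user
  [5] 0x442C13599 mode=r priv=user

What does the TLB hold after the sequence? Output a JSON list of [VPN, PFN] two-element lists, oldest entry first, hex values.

Per-access translation:
#0 VA=0x4C2C06442 (r,user):
  lvl0: tbl 0x21, slot 19 ⇒ 0x25007 (P1/RW1/US1/PS0)
  lvl1: tbl 0x25, slot 22 ⇒ 0x26007 (P1/RW1/US1/PS0)
  lvl2: tbl 0x26, slot 6 ⇒ 0x2A007 (P1/RW1/US1/PS0)
  ⇒ phys 0x2A442  [3 reads]
#1 VA=0x40A0555C (w,kernel):
  lvl0: tbl 0x21, slot 1 ⇒ 0x2C007 (P1/RW1/US1/PS0)
  lvl1: tbl 0x2C, slot 5 ⇒ 0x2F007 (P1/RW1/US1/PS0)
  lvl2: tbl 0x2F, slot 5 ⇒ 0x32007 (P1/RW1/US1/PS0)
  ⇒ phys 0x3255C  [3 reads]
#2 VA=0x680409378 (w,user):
  lvl0: tbl 0x21, slot 26 ⇒ 0x36007 (P1/RW1/US1/PS0)
  lvl1: tbl 0x36, slot 2 ⇒ 0x3A007 (P1/RW1/US1/PS0)
  lvl2: tbl 0x3A, slot 9 ⇒ 0x3C007 (P1/RW1/US1/PS0)
  ⇒ phys 0x3C378  [3 reads]
#3 VA=0x7C1E148D3 (r,kernel):
  lvl0: tbl 0x21, slot 31 ⇒ 0x3E007 (P1/RW1/US1/PS0)
  lvl1: tbl 0x3E, slot 15 ⇒ 0x3F007 (P1/RW1/US1/PS0)
  lvl2: tbl 0x3F, slot 20 ⇒ 0x41007 (P1/RW1/US1/PS0)
  ⇒ phys 0x418D3  [3 reads]
#4 VA=0x300E1C67C (r,user):
  lvl0: tbl 0x21, slot 12 ⇒ 0x44007 (P1/RW1/US1/PS0)
  lvl1: tbl 0x44, slot 7 ⇒ 0x45007 (P1/RW1/US1/PS0)
  lvl2: tbl 0x45, slot 28 ⇒ 0x46003 (P1/RW1/US0/PS0)
  → PROTECTION_VIOLATION  (3 entries read)
#5 VA=0x442C13599 (r,user):
  lvl0: tbl 0x21, slot 17 ⇒ 0x47007 (P1/RW1/US1/PS0)
  lvl1: tbl 0x47, slot 22 ⇒ 0x4A007 (P1/RW1/US1/PS0)
  lvl2: tbl 0x4A, slot 19 ⇒ 0x4D007 (P1/RW1/US1/PS0)
  ⇒ phys 0x4D599  [3 reads]

TLB: [["0x7C1E14", "0x41"], ["0x442C13", "0x4D"]]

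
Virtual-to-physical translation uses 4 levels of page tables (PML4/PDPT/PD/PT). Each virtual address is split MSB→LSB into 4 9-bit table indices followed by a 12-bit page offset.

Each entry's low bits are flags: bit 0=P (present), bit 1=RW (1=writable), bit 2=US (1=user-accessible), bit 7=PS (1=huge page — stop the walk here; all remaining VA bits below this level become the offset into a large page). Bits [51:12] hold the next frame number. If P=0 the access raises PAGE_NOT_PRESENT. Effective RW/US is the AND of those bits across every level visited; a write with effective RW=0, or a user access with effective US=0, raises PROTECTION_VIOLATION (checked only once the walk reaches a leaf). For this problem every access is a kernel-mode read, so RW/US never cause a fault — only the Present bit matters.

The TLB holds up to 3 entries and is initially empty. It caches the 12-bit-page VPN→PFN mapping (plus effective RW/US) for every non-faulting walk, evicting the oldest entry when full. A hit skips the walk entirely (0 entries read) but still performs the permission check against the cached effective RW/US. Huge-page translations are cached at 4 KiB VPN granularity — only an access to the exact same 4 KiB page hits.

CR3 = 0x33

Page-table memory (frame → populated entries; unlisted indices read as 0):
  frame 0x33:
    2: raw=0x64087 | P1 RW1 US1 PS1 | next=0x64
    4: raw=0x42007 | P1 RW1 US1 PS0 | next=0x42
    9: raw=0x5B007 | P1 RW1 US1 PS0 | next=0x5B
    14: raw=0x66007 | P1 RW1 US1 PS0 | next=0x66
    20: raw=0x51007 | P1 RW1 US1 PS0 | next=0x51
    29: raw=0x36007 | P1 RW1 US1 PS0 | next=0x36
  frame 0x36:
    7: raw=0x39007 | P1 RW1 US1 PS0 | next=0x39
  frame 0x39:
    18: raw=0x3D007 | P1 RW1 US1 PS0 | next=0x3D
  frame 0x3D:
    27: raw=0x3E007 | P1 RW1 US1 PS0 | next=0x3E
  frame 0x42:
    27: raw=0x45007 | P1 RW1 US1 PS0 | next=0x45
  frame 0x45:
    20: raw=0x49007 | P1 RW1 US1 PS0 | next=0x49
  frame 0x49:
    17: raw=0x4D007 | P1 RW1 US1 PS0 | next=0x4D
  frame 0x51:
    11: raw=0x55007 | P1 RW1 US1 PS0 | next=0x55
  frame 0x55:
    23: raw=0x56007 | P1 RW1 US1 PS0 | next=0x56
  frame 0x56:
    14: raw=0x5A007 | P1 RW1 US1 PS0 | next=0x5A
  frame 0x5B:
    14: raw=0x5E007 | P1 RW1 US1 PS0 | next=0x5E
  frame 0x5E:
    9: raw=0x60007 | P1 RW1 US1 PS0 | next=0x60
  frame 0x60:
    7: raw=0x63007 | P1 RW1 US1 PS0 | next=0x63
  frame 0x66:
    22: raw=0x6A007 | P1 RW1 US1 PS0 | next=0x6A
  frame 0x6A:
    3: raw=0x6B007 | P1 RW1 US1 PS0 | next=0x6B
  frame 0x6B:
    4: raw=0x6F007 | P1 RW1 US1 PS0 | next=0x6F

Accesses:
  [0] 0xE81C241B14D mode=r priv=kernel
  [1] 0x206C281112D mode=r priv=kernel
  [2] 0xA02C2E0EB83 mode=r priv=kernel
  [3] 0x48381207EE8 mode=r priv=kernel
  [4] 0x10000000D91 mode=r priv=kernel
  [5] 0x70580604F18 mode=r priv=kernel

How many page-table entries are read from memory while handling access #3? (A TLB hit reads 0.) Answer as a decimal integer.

Walk each access:
#0 VA=0xE81C241B14D (r,kernel):
  [0] read 0x33 idx=29: raw=0x36007 flags P=1 W=1 U=1 S=0
  [1] read 0x36 idx=7: raw=0x39007 flags P=1 W=1 U=1 S=0
  [2] read 0x39 idx=18: raw=0x3D007 flags P=1 W=1 U=1 S=0
  [3] read 0x3D idx=27: raw=0x3E007 flags P=1 W=1 U=1 S=0
  → PA=0x3E14D  (4 entries read)
#1 VA=0x206C281112D (r,kernel):
  [0] read 0x33 idx=4: raw=0x42007 flags P=1 W=1 U=1 S=0
  [1] read 0x42 idx=27: raw=0x45007 flags P=1 W=1 U=1 S=0
  [2] read 0x45 idx=20: raw=0x49007 flags P=1 W=1 U=1 S=0
  [3] read 0x49 idx=17: raw=0x4D007 flags P=1 W=1 U=1 S=0
  → PA=0x4D12D  (4 entries read)
#2 VA=0xA02C2E0EB83 (r,kernel):
  [0] read 0x33 idx=20: raw=0x51007 flags P=1 W=1 U=1 S=0
  [1] read 0x51 idx=11: raw=0x55007 flags P=1 W=1 U=1 S=0
  [2] read 0x55 idx=23: raw=0x56007 flags P=1 W=1 U=1 S=0
  [3] read 0x56 idx=14: raw=0x5A007 flags P=1 W=1 U=1 S=0
  → PA=0x5AB83  (4 entries read)
#3 VA=0x48381207EE8 (r,kernel):
  [0] read 0x33 idx=9: raw=0x5B007 flags P=1 W=1 U=1 S=0
  [1] read 0x5B idx=14: raw=0x5E007 flags P=1 W=1 U=1 S=0
  [2] read 0x5E idx=9: raw=0x60007 flags P=1 W=1 U=1 S=0
  [3] read 0x60 idx=7: raw=0x63007 flags P=1 W=1 U=1 S=0
  → PA=0x63EE8  (4 entries read)
#4 VA=0x10000000D91 (r,kernel):
  [0] read 0x33 idx=2: raw=0x64087 flags P=1 W=1 U=1 S=1
  → PA=0x64D91 (huge @L0)  (1 entries read)
#5 VA=0x70580604F18 (r,kernel):
  [0] read 0x33 idx=14: raw=0x66007 flags P=1 W=1 U=1 S=0
  [1] read 0x66 idx=22: raw=0x6A007 flags P=1 W=1 U=1 S=0
  [2] read 0x6A idx=3: raw=0x6B007 flags P=1 W=1 U=1 S=0
  [3] read 0x6B idx=4: raw=0x6F007 flags P=1 W=1 U=1 S=0
  → PA=0x6FF18  (4 entries read)

Entries read for #3: 4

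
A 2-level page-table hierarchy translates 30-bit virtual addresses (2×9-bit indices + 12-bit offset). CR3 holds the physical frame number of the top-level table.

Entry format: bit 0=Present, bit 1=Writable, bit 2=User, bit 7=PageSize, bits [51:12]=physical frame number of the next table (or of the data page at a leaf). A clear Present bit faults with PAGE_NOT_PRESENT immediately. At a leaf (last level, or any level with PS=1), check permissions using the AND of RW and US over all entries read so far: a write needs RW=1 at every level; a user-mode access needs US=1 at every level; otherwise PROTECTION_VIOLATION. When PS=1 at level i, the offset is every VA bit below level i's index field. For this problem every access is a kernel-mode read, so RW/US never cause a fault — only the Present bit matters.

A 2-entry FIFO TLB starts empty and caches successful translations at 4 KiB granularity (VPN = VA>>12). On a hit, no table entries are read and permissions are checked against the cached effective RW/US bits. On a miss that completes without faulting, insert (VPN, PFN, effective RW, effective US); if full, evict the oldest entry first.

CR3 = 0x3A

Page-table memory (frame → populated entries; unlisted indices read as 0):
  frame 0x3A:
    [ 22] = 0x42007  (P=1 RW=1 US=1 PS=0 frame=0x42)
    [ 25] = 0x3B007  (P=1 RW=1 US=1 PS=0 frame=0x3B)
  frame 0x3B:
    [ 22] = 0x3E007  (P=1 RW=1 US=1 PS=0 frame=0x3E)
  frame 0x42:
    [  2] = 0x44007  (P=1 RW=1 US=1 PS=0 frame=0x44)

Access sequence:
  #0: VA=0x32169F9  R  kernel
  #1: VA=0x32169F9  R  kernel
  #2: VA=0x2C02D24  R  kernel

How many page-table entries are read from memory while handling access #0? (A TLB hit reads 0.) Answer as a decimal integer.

Walk each access:
#0 VA=0x32169F9 (r,kernel):
  [0] read 0x3A idx=25: raw=0x3B007 flags P=1 W=1 U=1 S=0
  [1] read 0x3B idx=22: raw=0x3E007 flags P=1 W=1 U=1 S=0
  ⇒ phys 0x3E9F9  [2 reads]
#1 VA=0x32169F9 (r,kernel):
  TLB hit vpn=0x3216 → PA=0x3E9F9
#2 VA=0x2C02D24 (r,kernel):
  [0] read 0x3A idx=22: raw=0x42007 flags P=1 W=1 U=1 S=0
  [1] read 0x42 idx=2: raw=0x44007 flags P=1 W=1 U=1 S=0
  ⇒ phys 0x44D24  [2 reads]

Entries read for #0: 2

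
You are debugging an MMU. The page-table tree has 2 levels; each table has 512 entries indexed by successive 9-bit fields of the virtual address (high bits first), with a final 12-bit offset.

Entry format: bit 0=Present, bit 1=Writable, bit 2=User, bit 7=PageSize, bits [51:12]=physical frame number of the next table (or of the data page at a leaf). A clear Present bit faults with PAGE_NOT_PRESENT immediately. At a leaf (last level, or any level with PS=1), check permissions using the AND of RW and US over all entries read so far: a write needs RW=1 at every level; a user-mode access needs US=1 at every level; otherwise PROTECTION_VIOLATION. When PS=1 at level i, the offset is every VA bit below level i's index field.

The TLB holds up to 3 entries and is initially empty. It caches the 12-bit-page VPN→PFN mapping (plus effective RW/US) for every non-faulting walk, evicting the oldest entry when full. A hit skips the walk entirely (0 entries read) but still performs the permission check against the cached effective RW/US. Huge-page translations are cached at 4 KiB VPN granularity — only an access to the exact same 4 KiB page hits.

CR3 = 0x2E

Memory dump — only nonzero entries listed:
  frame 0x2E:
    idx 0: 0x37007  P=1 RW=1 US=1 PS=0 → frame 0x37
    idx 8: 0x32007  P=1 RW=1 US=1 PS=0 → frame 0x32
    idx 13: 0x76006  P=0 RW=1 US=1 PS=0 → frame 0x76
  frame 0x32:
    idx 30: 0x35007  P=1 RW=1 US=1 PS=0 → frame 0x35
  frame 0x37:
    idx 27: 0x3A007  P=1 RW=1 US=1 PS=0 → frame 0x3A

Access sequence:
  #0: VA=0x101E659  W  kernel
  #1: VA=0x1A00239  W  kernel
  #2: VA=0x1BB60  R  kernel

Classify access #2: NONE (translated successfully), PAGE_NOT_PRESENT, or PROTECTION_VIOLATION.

Walk each access:
#0 VA=0x101E659 (w,kernel):
  L0 @0x2E[8] → 0x32007  P=1,RW=1,US=1,PS=0
  L1 @0x32[30] → 0x35007  P=1,RW=1,US=1,PS=0
  ⇒ phys 0x35659  [2 reads]
#1 VA=0x1A00239 (w,kernel):
  L0 @0x2E[13] → 0x76006  P=0,RW=1,US=1,PS=0
  → PAGE_NOT_PRESENT  (1 entries read)
#2 VA=0x1BB60 (r,kernel):
  L0 @0x2E[0] → 0x37007  P=1,RW=1,US=1,PS=0
  L1 @0x37[27] → 0x3A007  P=1,RW=1,US=1,PS=0
  ⇒ phys 0x3AB60  [2 reads]

Access #2 fault: NONE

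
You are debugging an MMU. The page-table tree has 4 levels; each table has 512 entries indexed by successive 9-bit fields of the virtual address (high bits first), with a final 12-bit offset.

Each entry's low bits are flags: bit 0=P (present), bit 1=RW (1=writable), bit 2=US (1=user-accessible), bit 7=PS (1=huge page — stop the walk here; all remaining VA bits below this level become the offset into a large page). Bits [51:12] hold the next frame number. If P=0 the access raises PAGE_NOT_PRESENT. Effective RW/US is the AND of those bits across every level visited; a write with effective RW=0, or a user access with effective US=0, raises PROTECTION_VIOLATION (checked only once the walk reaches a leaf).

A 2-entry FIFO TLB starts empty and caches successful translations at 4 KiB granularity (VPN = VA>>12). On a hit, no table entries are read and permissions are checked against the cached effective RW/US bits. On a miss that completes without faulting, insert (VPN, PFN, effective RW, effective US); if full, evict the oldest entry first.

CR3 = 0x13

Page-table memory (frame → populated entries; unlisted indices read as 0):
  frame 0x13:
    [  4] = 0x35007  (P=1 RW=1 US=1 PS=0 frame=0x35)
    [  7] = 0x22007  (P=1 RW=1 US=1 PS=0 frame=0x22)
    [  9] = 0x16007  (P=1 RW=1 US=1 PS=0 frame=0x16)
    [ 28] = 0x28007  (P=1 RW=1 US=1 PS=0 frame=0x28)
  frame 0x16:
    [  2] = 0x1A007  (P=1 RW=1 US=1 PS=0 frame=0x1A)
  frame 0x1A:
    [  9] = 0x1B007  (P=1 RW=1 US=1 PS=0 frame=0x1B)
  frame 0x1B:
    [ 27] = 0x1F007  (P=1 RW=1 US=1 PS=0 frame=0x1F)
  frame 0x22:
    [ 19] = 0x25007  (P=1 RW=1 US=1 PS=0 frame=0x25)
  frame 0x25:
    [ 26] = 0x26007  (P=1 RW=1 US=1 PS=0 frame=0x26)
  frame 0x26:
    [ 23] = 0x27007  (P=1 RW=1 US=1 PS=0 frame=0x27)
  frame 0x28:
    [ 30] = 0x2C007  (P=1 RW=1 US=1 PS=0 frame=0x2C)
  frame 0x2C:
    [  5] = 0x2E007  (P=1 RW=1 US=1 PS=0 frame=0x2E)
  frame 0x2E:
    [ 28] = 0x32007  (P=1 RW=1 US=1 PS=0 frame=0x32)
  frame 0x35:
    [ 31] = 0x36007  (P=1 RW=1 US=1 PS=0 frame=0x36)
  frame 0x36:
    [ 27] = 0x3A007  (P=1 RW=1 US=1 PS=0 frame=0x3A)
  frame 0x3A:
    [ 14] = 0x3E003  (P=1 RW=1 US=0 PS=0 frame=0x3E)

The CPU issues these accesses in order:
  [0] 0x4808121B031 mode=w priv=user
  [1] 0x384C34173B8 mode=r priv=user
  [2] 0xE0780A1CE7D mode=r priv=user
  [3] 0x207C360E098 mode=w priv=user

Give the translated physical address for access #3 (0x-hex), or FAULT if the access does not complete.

Trace:
#0 VA=0x4808121B031 (w,user):
  lvl0: tbl 0x13, slot 9 ⇒ 0x16007 (P1/RW1/US1/PS0)
  lvl1: tbl 0x16, slot 2 ⇒ 0x1A007 (P1/RW1/US1/PS0)
  lvl2: tbl 0x1A, slot 9 ⇒ 0x1B007 (P1/RW1/US1/PS0)
  lvl3: tbl 0x1B, slot 27 ⇒ 0x1F007 (P1/RW1/US1/PS0)
  → PA=0x1F031  (4 entries read)
#1 VA=0x384C34173B8 (r,user):
  lvl0: tbl 0x13, slot 7 ⇒ 0x22007 (P1/RW1/US1/PS0)
  lvl1: tbl 0x22, slot 19 ⇒ 0x25007 (P1/RW1/US1/PS0)
  lvl2: tbl 0x25, slot 26 ⇒ 0x26007 (P1/RW1/US1/PS0)
  lvl3: tbl 0x26, slot 23 ⇒ 0x27007 (P1/RW1/US1/PS0)
  → PA=0x273B8  (4 entries read)
#2 VA=0xE0780A1CE7D (r,user):
  lvl0: tbl 0x13, slot 28 ⇒ 0x28007 (P1/RW1/US1/PS0)
  lvl1: tbl 0x28, slot 30 ⇒ 0x2C007 (P1/RW1/US1/PS0)
  lvl2: tbl 0x2C, slot 5 ⇒ 0x2E007 (P1/RW1/US1/PS0)
  lvl3: tbl 0x2E, slot 28 ⇒ 0x32007 (P1/RW1/US1/PS0)
  → PA=0x32E7D  (4 entries read)
#3 VA=0x207C360E098 (w,user):
  lvl0: tbl 0x13, slot 4 ⇒ 0x35007 (P1/RW1/US1/PS0)
  lvl1: tbl 0x35, slot 31 ⇒ 0x36007 (P1/RW1/US1/PS0)
  lvl2: tbl 0x36, slot 27 ⇒ 0x3A007 (P1/RW1/US1/PS0)
  lvl3: tbl 0x3A, slot 14 ⇒ 0x3E003 (P1/RW1/US0/PS0)
  ✗ PROTECTION_VIOLATION  [4 reads]

Access #3 PA: FAULT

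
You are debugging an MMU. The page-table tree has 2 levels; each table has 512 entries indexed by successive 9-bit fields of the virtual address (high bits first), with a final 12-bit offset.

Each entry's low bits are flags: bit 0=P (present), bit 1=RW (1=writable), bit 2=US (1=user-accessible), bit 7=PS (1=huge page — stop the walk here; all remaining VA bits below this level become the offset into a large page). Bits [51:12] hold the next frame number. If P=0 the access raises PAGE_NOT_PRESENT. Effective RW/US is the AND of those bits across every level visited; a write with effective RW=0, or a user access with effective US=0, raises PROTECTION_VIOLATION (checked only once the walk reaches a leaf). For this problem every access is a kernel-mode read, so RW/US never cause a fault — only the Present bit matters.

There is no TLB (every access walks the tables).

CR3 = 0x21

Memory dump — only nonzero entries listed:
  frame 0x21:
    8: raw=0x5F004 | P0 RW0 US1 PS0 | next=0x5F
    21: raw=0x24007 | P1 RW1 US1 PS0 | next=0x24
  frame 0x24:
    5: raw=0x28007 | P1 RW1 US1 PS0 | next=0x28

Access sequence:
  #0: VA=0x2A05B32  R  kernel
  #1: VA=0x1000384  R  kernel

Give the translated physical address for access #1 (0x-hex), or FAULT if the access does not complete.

Per-access translation:
#0 VA=0x2A05B32 (r,kernel):
  L0 @0x21[21] → 0x24007  P=1,RW=1,US=1,PS=0
  L1 @0x24[5] → 0x28007  P=1,RW=1,US=1,PS=0
  ✓ 0x28B32  — 2 lookups
#1 VA=0x1000384 (r,kernel):
  L0 @0x21[8] → 0x5F004  P=0,RW=0,US=1,PS=0
  → PAGE_NOT_PRESENT  (1 entries read)

Access #1 PA: FAULT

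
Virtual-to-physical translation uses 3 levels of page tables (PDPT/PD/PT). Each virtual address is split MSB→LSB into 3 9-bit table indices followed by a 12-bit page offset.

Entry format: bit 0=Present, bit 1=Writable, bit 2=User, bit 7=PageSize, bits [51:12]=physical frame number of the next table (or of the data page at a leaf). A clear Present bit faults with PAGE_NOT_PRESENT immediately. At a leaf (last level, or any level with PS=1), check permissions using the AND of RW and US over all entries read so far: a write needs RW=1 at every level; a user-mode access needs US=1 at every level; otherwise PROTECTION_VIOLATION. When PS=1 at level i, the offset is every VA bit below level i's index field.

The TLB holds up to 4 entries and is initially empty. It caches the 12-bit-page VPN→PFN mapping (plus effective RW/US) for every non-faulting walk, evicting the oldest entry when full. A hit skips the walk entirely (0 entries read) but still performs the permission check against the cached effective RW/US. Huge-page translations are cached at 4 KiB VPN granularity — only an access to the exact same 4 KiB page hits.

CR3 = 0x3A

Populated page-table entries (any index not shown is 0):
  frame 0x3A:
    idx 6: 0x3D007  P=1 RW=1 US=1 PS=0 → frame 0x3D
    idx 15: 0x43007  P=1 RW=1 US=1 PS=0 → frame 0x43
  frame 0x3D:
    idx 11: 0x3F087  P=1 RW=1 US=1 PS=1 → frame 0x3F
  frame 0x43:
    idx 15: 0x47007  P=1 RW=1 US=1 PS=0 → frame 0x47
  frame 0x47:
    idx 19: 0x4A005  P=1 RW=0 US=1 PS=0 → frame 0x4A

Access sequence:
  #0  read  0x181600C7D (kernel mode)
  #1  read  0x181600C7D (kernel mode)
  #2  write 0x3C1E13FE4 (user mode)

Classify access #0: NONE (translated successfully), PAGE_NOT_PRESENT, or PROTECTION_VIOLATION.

Walk each access:
#0 VA=0x181600C7D (r,kernel):
  L0 @0x3A[6] → 0x3D007  P=1,RW=1,US=1,PS=0
  L1 @0x3D[11] → 0x3F087  P=1,RW=1,US=1,PS=1
  ⇒ phys 0x3FC7D (huge @L1)  [2 reads]
#1 VA=0x181600C7D (r,kernel):
  TLB hit vpn=0x181600 → PA=0x3FC7D
#2 VA=0x3C1E13FE4 (w,user):
  L0 @0x3A[15] → 0x43007  P=1,RW=1,US=1,PS=0
  L1 @0x43[15] → 0x47007  P=1,RW=1,US=1,PS=0
  L2 @0x47[19] → 0x4A005  P=1,RW=0,US=1,PS=0
  → PROTECTION_VIOLATION  (3 entries read)

Access #0 fault: NONE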